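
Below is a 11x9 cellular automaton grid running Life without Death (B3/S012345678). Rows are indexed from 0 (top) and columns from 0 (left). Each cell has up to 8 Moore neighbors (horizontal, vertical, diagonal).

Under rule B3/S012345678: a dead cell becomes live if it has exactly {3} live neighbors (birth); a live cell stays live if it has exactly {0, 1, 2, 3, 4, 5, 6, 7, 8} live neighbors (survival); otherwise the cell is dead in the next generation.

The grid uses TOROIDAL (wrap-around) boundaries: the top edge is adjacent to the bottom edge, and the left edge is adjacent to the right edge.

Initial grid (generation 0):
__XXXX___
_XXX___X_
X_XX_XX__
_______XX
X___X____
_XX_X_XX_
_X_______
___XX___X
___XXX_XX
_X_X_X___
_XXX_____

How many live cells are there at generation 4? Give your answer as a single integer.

Simulating step by step:
Generation 0 (given above): 37 live cells
Generation 1: 64 live cells
__XXXX___
_XXX___X_
X_XXXXX__
XX_XXXXXX
XX_XXXX__
XXXXXXXX_
XX__XX_X_
X_XXXX_XX
X__XXXXXX
XX_X_XX__
_XXX_X___
Generation 2: 66 live cells
__XXXXX__
_XXX___X_
X_XXXXX__
XX_XXXXXX
XX_XXXX__
XXXXXXXX_
XX__XX_X_
X_XXXX_XX
X__XXXXXX
XX_X_XX__
XXXX_X___
Generation 3: 67 live cells
X_XXXXX__
_XXX___X_
X_XXXXX__
XX_XXXXXX
XX_XXXX__
XXXXXXXX_
XX__XX_X_
X_XXXX_XX
X__XXXXXX
XX_X_XX__
XXXX_X___
Generation 4: 71 live cells
X_XXXXX_X
XXXX___XX
X_XXXXX__
XX_XXXXXX
XX_XXXX__
XXXXXXXX_
XX__XX_X_
X_XXXX_XX
X__XXXXXX
XX_X_XX__
XXXX_X__X
Population at generation 4: 71

Answer: 71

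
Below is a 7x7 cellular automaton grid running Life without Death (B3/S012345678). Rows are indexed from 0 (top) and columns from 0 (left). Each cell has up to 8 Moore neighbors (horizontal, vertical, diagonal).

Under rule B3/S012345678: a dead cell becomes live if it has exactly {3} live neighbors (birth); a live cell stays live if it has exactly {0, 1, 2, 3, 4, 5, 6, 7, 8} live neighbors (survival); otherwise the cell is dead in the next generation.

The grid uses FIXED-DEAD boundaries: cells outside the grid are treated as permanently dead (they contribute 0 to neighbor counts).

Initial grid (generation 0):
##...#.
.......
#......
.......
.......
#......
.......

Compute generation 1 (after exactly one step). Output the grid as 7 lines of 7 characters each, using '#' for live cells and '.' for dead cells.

Simulating step by step:
Generation 0 (given above): 5 live cells
Generation 1: 7 live cells
(generation 1 grid is the final answer)

Answer: ##...#.
##.....
#......
.......
.......
#......
.......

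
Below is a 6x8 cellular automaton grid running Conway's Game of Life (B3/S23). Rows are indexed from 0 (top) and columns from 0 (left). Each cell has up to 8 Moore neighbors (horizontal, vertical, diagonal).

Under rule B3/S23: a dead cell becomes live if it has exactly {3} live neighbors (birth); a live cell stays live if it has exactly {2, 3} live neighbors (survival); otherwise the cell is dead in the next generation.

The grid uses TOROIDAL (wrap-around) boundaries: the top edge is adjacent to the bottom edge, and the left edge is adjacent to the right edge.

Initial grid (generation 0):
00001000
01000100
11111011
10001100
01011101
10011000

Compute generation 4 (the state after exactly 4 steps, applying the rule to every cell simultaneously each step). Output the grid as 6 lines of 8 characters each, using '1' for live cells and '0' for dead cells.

Simulating step by step:
Generation 0 (given above): 21 live cells
Generation 1: 17 live cells
00011100
01000111
00110011
00000000
01100011
10100000
Generation 2: 26 live cells
11111101
10000001
10100101
11010000
11100001
10101111
Generation 3: 8 live cells
00100000
00000100
00100010
00010010
00001100
00000000
Generation 4: 7 live cells
(generation 4 grid is the final answer)

Answer: 00000000
00000000
00000110
00011010
00001100
00000000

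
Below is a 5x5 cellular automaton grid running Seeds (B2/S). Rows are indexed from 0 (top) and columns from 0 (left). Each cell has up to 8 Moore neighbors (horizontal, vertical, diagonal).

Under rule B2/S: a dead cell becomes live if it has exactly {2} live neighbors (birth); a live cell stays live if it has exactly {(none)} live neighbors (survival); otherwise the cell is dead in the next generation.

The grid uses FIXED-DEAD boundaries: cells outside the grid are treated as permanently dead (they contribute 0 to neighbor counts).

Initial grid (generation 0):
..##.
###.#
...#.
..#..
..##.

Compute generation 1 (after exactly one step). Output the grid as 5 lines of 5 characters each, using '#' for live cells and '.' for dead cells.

Answer: #...#
.....
#...#
.#..#
.#...

Derivation:
Simulating step by step:
Generation 0 (given above): 10 live cells
Generation 1: 7 live cells
(generation 1 grid is the final answer)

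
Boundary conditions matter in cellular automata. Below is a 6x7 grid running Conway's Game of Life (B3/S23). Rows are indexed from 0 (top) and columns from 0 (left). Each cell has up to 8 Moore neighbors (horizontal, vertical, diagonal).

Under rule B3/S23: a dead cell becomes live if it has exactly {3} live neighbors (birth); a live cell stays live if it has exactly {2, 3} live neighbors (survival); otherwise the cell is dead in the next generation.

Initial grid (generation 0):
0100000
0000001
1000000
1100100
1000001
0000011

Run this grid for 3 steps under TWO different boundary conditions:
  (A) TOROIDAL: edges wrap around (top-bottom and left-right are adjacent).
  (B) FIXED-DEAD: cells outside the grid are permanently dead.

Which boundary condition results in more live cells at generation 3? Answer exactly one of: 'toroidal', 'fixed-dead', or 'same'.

Under TOROIDAL boundary, generation 3:
0000110
1000010
1110000
0110000
0100000
0000000
Population = 10

Under FIXED-DEAD boundary, generation 3:
0000000
0000000
0100000
0010000
0100011
0000011
Population = 7

Comparison: toroidal=10, fixed-dead=7 -> toroidal

Answer: toroidal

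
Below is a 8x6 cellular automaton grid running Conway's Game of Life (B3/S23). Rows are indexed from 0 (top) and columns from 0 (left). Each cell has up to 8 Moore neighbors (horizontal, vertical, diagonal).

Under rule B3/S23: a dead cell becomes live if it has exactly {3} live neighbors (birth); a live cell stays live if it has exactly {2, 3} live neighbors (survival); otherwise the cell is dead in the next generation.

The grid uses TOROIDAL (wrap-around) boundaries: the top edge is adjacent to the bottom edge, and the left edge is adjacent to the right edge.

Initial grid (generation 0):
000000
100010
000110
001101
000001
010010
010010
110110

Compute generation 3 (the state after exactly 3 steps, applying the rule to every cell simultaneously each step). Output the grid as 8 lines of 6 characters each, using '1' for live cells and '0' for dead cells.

Answer: 100000
110001
000010
110001
010000
000000
000000
000000

Derivation:
Simulating step by step:
Generation 0 (given above): 16 live cells
Generation 1: 26 live cells
110110
000111
001000
001101
101101
100011
010010
111111
Generation 2: 9 live cells
000000
110001
001001
100001
001000
001000
000000
000000
Generation 3: 9 live cells
(generation 3 grid is the final answer)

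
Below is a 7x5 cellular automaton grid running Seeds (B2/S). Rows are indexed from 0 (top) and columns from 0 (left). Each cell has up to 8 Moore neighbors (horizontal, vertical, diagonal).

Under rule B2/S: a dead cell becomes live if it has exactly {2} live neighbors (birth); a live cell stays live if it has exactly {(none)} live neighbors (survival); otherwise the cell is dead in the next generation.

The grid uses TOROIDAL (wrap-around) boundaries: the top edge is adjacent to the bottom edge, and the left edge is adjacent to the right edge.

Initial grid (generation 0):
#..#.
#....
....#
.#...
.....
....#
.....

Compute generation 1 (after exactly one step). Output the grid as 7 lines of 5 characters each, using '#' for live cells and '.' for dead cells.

Answer: .#...
.#.#.
.#...
#....
#....
.....
#..#.

Derivation:
Simulating step by step:
Generation 0 (given above): 6 live cells
Generation 1: 8 live cells
(generation 1 grid is the final answer)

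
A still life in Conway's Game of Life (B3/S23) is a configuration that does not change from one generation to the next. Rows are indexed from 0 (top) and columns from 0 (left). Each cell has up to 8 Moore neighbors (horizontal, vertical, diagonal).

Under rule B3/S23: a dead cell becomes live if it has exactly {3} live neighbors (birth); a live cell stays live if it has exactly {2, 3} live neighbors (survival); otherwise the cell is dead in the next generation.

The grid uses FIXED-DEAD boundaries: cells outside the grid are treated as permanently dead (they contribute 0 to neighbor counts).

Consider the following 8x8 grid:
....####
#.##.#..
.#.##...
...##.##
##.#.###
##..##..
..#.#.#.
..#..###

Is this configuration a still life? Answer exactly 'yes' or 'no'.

Compute generation 1 and compare to generation 0 (given above):
Generation 1:
...####.
.##.....
.#....#.
##.....#
##.#...#
#......#
..#.#..#
...#.###
Cell (0,3) differs: gen0=0 vs gen1=1 -> NOT a still life.

Answer: no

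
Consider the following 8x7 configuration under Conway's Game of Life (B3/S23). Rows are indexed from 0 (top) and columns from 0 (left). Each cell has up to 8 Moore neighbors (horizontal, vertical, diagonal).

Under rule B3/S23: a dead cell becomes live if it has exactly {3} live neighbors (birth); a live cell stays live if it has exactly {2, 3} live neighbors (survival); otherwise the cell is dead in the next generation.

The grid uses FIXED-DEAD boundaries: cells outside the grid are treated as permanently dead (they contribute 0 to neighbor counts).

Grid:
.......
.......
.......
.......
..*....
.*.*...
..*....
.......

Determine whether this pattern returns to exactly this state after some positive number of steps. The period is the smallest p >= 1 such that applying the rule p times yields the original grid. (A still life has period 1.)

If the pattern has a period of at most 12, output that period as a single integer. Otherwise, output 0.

Answer: 1

Derivation:
Simulating and comparing each generation to the original:
Gen 0 (original, given above): 4 live cells
Gen 1: 4 live cells, MATCHES original -> period = 1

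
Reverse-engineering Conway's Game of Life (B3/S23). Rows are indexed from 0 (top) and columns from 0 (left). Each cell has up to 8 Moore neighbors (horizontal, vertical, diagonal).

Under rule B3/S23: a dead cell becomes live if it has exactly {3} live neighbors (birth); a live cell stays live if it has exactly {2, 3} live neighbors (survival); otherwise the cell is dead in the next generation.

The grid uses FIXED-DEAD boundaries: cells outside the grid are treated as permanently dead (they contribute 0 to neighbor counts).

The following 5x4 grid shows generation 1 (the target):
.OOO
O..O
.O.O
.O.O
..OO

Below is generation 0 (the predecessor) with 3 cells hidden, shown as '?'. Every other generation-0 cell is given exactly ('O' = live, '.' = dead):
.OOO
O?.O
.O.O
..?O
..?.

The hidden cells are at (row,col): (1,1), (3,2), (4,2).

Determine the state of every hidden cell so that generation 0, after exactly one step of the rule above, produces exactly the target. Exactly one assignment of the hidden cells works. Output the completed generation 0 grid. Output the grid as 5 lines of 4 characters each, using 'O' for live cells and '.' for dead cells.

Hidden generation-0 cells (in order): (1,1), (3,2), (4,2).
A hidden cell only influences target cells in its own 3x3 neighborhood. Try each of the 2^3 = 8 assignments, step the completed generation 0 forward once under B3/S23, and compare with the target:
  (1,1)=. (3,2)=. (4,2)=. -> step gives (2,1)='.' but target has 'O' -> reject
  (1,1)=. (3,2)=. (4,2)=O -> step gives (2,1)='.' but target has 'O' -> reject
  (1,1)=. (3,2)=O (4,2)=. -> step gives (3,1)='.' but target has 'O' -> reject
  (1,1)=. (3,2)=O (4,2)=O -> step reproduces the target at every cell -> ACCEPT
  (1,1)=O (3,2)=. (4,2)=. -> step gives (0,0)='O' but target has '.' -> reject
  (1,1)=O (3,2)=. (4,2)=O -> step gives (0,0)='O' but target has '.' -> reject
  (1,1)=O (3,2)=O (4,2)=. -> step gives (0,0)='O' but target has '.' -> reject
  (1,1)=O (3,2)=O (4,2)=O -> step gives (0,0)='O' but target has '.' -> reject
Unique solution: (1,1)=dead, (3,2)=live, (4,2)=live.
Check: live-neighbor counts of every cell in the completed generation 0:
2232
2463
2253
1343
0223
Applying B3/S23 to generation 0 with these counts gives:
.OOO
O..O
.O.O
.O.O
..OO
which matches the target exactly.

Answer: .OOO
O..O
.O.O
..OO
..O.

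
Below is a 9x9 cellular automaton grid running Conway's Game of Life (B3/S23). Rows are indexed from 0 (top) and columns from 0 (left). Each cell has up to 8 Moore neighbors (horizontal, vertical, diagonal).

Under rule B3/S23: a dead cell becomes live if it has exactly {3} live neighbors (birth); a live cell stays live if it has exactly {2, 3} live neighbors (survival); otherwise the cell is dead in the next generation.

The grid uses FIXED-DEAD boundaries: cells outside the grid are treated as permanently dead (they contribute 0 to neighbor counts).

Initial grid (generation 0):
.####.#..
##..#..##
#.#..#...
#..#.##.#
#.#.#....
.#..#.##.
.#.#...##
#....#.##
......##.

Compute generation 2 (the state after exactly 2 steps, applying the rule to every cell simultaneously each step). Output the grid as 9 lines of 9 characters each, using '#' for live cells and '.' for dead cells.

Answer: ######.#.
#......##
#.#......
#....##..
#.#......
......##.
#.###..#.
.#...###.
.......#.

Derivation:
Simulating step by step:
Generation 0 (given above): 35 live cells
Generation 1: 39 live cells
######.#.
#...#.##.
#.##.#..#
#.##.##..
#.#.#....
##..#####
###.##...
.........
......###
Generation 2: 29 live cells
(generation 2 grid is the final answer)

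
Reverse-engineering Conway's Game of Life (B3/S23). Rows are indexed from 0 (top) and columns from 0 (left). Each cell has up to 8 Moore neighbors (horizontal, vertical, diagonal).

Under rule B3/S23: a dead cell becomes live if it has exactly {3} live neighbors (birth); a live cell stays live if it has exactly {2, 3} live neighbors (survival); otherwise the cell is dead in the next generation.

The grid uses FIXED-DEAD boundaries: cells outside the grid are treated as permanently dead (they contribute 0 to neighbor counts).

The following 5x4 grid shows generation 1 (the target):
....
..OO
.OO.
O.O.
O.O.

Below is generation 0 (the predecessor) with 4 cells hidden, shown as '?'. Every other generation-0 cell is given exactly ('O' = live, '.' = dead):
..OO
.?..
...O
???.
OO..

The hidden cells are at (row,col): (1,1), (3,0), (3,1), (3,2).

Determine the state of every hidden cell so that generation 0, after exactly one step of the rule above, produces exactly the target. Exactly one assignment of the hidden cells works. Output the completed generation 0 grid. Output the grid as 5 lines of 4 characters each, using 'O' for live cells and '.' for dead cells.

Hidden generation-0 cells (in order): (1,1), (3,0), (3,1), (3,2).
A hidden cell only influences target cells in its own 3x3 neighborhood. Try each of the 2^4 = 16 assignments, step the completed generation 0 forward once under B3/S23, and compare with the target:
  (1,1)=. (3,0)=. (3,1)=. (3,2)=. -> step gives (2,1)='.' but target has 'O' -> reject
  (1,1)=. (3,0)=. (3,1)=. (3,2)=O -> step gives (2,1)='.' but target has 'O' -> reject
  (1,1)=. (3,0)=. (3,1)=O (3,2)=. -> step gives (2,1)='.' but target has 'O' -> reject
  (1,1)=. (3,0)=. (3,1)=O (3,2)=O -> step gives (2,1)='.' but target has 'O' -> reject
  (1,1)=. (3,0)=O (3,1)=. (3,2)=. -> step gives (2,1)='.' but target has 'O' -> reject
  (1,1)=. (3,0)=O (3,1)=. (3,2)=O -> step gives (2,1)='.' but target has 'O' -> reject
  (1,1)=. (3,0)=O (3,1)=O (3,2)=. -> step gives (2,1)='.' but target has 'O' -> reject
  (1,1)=. (3,0)=O (3,1)=O (3,2)=O -> step reproduces the target at every cell -> ACCEPT
  (1,1)=O (3,0)=. (3,1)=. (3,2)=. -> step gives (0,2)='O' but target has '.' -> reject
  (1,1)=O (3,0)=. (3,1)=. (3,2)=O -> step gives (0,2)='O' but target has '.' -> reject
  (1,1)=O (3,0)=. (3,1)=O (3,2)=. -> step gives (0,2)='O' but target has '.' -> reject
  (1,1)=O (3,0)=. (3,1)=O (3,2)=O -> step gives (0,2)='O' but target has '.' -> reject
  (1,1)=O (3,0)=O (3,1)=. (3,2)=. -> step gives (0,2)='O' but target has '.' -> reject
  (1,1)=O (3,0)=O (3,1)=. (3,2)=O -> step gives (0,2)='O' but target has '.' -> reject
  (1,1)=O (3,0)=O (3,1)=O (3,2)=. -> step gives (0,2)='O' but target has '.' -> reject
  (1,1)=O (3,0)=O (3,1)=O (3,2)=O -> step gives (0,2)='O' but target has '.' -> reject
Unique solution: (1,1)=dead, (3,0)=live, (3,1)=live, (3,2)=live.
Check: live-neighbor counts of every cell in the completed generation 0:
0111
0133
2331
3432
3431
Applying B3/S23 to generation 0 with these counts gives:
....
..OO
.OO.
O.O.
O.O.
which matches the target exactly.

Answer: ..OO
....
...O
OOO.
OO..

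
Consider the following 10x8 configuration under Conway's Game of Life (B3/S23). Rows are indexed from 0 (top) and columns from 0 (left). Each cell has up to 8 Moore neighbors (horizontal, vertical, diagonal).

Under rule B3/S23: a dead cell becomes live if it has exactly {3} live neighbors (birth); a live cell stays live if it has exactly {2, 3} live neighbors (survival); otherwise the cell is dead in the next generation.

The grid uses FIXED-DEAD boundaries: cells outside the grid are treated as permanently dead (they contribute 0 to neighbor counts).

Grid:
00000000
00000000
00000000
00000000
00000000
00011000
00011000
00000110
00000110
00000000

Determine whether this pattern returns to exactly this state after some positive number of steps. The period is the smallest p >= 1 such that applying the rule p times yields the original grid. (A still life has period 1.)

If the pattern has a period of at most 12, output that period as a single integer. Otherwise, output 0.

Answer: 2

Derivation:
Simulating and comparing each generation to the original:
Gen 0 (original, given above): 8 live cells
Gen 1: 6 live cells, differs from original
Gen 2: 8 live cells, MATCHES original -> period = 2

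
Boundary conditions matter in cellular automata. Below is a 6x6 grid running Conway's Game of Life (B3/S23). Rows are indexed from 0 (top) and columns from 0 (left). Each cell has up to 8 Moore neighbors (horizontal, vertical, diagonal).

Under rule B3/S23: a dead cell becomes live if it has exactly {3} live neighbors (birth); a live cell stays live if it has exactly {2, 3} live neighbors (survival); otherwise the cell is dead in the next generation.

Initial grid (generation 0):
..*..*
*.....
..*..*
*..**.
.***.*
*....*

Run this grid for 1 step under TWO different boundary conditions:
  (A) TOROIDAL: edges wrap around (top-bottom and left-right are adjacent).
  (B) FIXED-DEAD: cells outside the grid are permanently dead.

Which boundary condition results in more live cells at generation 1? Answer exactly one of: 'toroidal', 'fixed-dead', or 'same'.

Under TOROIDAL boundary, generation 1:
.*...*
**...*
**.***
*.....
.***..
...*.*
Population = 16

Under FIXED-DEAD boundary, generation 1:
......
.*....
.*.**.
.....*
****.*
.**.*.
Population = 13

Comparison: toroidal=16, fixed-dead=13 -> toroidal

Answer: toroidal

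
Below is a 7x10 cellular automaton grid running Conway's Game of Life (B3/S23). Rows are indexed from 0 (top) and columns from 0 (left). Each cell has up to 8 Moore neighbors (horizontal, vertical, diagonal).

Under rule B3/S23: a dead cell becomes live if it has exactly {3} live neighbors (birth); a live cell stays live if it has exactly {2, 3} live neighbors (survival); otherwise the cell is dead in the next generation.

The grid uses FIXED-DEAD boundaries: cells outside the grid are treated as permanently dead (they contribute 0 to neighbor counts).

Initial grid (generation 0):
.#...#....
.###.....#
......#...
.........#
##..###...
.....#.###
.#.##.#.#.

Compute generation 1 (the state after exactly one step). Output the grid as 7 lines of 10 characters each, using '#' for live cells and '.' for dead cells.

Answer: .#........
.##.......
..#.......
......#...
....####.#
####....##
....###.##

Derivation:
Simulating step by step:
Generation 0 (given above): 22 live cells
Generation 1: 21 live cells
(generation 1 grid is the final answer)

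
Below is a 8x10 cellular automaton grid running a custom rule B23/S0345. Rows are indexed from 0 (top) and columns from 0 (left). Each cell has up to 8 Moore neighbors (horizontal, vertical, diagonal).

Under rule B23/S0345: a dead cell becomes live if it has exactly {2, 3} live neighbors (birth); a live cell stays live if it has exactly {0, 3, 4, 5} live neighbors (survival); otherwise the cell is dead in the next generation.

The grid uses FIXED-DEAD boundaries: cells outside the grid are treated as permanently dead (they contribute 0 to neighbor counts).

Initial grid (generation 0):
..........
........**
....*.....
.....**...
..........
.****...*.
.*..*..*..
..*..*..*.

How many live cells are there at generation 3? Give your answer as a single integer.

Answer: 34

Derivation:
Simulating step by step:
Generation 0 (given above): 16 live cells
Generation 1: 32 live cells
........**
..........
.....*****
....*.....
.*******..
*.**.*.*..
**..***.**
.*.**.**..
Generation 2: 33 live cells
..........
.....**...
....*.....
.**.*....*
*******.*.
*.**...*.*
**..***.*.
*.*.*.****
Generation 3: 34 live cells
.....**...
....*.....
.***..*...
***.*.***.
*...**.***
*.**...*..
**..***.*.
...*..***.
Population at generation 3: 34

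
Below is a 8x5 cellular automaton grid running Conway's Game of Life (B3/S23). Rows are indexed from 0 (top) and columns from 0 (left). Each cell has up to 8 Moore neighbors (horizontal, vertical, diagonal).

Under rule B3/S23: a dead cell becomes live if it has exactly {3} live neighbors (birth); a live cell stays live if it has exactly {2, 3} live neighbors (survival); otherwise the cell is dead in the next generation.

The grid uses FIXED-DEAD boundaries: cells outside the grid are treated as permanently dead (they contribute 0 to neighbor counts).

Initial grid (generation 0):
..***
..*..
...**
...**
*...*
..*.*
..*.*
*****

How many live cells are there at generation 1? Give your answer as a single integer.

Simulating step by step:
Generation 0 (given above): 19 live cells
Generation 1: 12 live cells
..**.
..*..
..*.*
.....
....*
.*..*
....*
.**.*
Population at generation 1: 12

Answer: 12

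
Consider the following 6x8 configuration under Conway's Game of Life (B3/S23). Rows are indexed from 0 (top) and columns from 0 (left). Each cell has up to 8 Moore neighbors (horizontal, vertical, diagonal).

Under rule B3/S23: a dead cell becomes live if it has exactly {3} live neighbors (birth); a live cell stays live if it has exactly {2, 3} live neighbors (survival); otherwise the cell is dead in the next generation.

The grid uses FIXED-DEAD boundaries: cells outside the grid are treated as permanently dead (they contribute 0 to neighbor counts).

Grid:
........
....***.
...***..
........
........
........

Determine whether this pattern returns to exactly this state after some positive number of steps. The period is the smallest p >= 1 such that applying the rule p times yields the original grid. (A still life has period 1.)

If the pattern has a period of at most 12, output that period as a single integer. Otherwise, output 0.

Answer: 2

Derivation:
Simulating and comparing each generation to the original:
Gen 0 (original, given above): 6 live cells
Gen 1: 6 live cells, differs from original
Gen 2: 6 live cells, MATCHES original -> period = 2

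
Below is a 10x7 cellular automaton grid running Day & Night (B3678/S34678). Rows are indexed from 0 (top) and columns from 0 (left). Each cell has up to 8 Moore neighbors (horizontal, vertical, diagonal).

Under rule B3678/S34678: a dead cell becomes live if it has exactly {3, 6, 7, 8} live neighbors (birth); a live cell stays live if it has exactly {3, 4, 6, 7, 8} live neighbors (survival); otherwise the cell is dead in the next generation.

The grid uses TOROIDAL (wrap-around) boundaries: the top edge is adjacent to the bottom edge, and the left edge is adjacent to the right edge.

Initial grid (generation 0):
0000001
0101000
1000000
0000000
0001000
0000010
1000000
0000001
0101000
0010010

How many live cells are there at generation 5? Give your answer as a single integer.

Answer: 0

Derivation:
Simulating step by step:
Generation 0 (given above): 12 live cells
Generation 1: 5 live cells
0010000
1000000
0000000
0000000
0000000
0000000
0000001
1000000
0010000
0000000
Generation 2: 0 live cells
0000000
0000000
0000000
0000000
0000000
0000000
0000000
0000000
0000000
0000000
Generation 3: 0 live cells
0000000
0000000
0000000
0000000
0000000
0000000
0000000
0000000
0000000
0000000
Generation 4: 0 live cells
0000000
0000000
0000000
0000000
0000000
0000000
0000000
0000000
0000000
0000000
Generation 5: 0 live cells
0000000
0000000
0000000
0000000
0000000
0000000
0000000
0000000
0000000
0000000
Population at generation 5: 0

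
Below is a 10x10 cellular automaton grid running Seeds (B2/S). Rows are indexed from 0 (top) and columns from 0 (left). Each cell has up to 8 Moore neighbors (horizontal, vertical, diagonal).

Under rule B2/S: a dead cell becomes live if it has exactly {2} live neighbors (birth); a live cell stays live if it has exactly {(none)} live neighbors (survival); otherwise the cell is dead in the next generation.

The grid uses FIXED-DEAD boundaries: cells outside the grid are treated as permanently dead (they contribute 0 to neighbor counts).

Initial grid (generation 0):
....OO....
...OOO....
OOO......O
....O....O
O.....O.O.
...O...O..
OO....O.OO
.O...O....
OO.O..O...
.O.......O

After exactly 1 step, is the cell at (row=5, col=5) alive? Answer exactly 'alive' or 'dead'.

Simulating step by step:
Generation 0 (given above): 29 live cells
Generation 1: 21 live cells
......O...
O.....O...
........O.
..OO.O.O..
...OOO...O
..O..O....
....OO....
....O...OO
....OO....
..........

Cell (5,5) at generation 1: 1 -> alive

Answer: alive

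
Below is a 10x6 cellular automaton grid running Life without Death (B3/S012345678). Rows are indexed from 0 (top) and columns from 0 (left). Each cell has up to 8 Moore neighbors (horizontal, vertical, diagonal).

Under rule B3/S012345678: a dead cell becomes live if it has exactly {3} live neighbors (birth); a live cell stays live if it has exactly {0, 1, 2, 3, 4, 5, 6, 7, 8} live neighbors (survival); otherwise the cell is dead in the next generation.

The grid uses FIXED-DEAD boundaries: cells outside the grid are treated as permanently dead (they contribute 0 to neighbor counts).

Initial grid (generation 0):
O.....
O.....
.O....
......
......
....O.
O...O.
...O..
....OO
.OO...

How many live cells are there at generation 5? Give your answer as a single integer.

Answer: 38

Derivation:
Simulating step by step:
Generation 0 (given above): 11 live cells
Generation 1: 16 live cells
O.....
OO....
.O....
......
......
....O.
O..OO.
...O.O
..OOOO
.OO...
Generation 2: 22 live cells
OO....
OO....
OO....
......
......
...OO.
O..OOO
...O.O
.OOOOO
.OO.O.
Generation 3: 27 live cells
OO....
OOO...
OO....
......
......
...OOO
O.OOOO
.O.O.O
.OOOOO
.OO.OO
Generation 4: 34 live cells
OOO...
OOO...
OOO...
......
....O.
..OOOO
OOOOOO
OO.O.O
OOOOOO
.OO.OO
Generation 5: 38 live cells
OOO...
OOOO..
OOO...
.O....
....OO
..OOOO
OOOOOO
OO.O.O
OOOOOO
OOO.OO
Population at generation 5: 38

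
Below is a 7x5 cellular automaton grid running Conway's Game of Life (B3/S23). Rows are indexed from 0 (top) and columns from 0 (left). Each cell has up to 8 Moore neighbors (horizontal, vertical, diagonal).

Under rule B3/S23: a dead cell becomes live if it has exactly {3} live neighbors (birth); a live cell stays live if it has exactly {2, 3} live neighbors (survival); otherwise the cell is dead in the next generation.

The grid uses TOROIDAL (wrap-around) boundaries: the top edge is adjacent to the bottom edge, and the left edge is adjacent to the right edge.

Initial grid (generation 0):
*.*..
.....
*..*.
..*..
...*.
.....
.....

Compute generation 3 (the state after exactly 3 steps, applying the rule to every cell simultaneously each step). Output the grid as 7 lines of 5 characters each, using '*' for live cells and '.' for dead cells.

Simulating step by step:
Generation 0 (given above): 6 live cells
Generation 1: 5 live cells
.....
.*..*
.....
..***
.....
.....
.....
Generation 2: 5 live cells
.....
.....
*.*.*
...*.
...*.
.....
.....
Generation 3: 4 live cells
(generation 3 grid is the final answer)

Answer: .....
.....
...**
..**.
.....
.....
.....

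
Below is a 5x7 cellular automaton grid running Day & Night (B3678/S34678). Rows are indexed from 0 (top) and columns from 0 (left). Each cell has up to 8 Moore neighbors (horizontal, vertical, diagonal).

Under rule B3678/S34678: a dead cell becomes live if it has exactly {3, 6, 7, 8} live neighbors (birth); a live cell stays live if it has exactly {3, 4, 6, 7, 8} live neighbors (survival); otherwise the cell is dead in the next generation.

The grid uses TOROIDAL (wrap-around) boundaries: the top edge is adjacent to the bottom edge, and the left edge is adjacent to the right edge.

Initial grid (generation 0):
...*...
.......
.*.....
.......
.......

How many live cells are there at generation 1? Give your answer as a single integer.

Answer: 0

Derivation:
Simulating step by step:
Generation 0 (given above): 2 live cells
Generation 1: 0 live cells
.......
.......
.......
.......
.......
Population at generation 1: 0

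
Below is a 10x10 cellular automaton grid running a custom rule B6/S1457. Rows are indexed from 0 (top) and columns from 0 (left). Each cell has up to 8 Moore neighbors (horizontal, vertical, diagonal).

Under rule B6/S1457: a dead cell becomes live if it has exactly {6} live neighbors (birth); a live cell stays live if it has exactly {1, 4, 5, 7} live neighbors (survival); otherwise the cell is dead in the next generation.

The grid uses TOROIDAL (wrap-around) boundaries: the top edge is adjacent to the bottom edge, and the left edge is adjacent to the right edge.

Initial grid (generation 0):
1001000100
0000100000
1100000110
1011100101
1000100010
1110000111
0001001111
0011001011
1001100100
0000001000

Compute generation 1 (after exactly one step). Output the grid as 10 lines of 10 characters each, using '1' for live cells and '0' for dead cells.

Answer: 0001000100
0000100000
0000000000
1000000001
1100000010
1000000100
0000000010
0001000111
1000000000
0000000000

Derivation:
Simulating step by step:
Generation 0 (given above): 38 live cells
Generation 1: 16 live cells
(generation 1 grid is the final answer)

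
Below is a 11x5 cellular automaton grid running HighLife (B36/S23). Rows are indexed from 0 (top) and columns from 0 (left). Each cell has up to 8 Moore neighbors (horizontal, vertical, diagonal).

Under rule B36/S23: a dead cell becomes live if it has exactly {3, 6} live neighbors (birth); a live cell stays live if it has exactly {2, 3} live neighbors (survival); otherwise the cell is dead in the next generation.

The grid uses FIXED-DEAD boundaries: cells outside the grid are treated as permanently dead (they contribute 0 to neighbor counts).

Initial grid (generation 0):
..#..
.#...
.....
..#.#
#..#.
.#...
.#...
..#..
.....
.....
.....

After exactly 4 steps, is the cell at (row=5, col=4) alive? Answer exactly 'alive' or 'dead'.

Simulating step by step:
Generation 0 (given above): 9 live cells
Generation 1: 9 live cells
.....
.....
.....
...#.
.###.
###..
.##..
.....
.....
.....
.....
Generation 2: 6 live cells
.....
.....
.....
...#.
#..#.
#....
#.#..
.....
.....
.....
.....
Generation 3: 2 live cells
.....
.....
.....
.....
.....
#....
.#...
.....
.....
.....
.....
Generation 4: 0 live cells
.....
.....
.....
.....
.....
.....
.....
.....
.....
.....
.....

Cell (5,4) at generation 4: 0 -> dead

Answer: dead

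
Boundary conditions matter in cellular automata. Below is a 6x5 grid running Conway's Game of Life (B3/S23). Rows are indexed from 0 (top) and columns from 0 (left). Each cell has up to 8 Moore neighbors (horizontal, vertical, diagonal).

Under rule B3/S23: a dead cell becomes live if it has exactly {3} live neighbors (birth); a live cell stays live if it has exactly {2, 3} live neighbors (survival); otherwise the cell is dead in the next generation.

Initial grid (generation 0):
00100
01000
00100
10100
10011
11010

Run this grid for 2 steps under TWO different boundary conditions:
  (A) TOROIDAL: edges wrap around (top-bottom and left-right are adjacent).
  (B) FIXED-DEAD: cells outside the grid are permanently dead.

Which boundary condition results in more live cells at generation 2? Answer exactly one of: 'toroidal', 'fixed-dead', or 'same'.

Under TOROIDAL boundary, generation 2:
10011
00110
00110
01110
10010
11010
Population = 15

Under FIXED-DEAD boundary, generation 2:
00000
01100
00110
01100
10001
11101
Population = 12

Comparison: toroidal=15, fixed-dead=12 -> toroidal

Answer: toroidal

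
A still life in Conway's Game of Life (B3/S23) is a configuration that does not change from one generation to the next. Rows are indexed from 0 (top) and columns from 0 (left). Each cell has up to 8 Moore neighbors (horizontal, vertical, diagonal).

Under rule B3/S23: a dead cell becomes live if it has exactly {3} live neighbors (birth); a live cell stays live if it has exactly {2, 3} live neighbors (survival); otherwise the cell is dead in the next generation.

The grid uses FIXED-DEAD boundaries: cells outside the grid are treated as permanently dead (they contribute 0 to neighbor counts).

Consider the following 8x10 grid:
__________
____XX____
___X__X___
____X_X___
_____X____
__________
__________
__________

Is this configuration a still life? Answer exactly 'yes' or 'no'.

Answer: yes

Derivation:
Compute generation 1 and compare to generation 0 (given above):
Generation 1:
__________
____XX____
___X__X___
____X_X___
_____X____
__________
__________
__________
The grids are IDENTICAL -> still life.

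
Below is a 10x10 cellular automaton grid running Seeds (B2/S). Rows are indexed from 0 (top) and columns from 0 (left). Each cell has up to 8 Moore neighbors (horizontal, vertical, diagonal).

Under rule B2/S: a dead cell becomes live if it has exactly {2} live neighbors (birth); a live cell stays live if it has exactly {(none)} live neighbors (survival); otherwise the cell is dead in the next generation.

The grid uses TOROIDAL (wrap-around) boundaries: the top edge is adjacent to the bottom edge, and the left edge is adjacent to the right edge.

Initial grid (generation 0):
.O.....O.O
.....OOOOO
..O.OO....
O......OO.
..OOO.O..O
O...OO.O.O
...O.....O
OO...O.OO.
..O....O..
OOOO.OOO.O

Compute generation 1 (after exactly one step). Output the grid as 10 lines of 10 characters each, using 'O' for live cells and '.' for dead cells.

Simulating step by step:
Generation 0 (given above): 41 live cells
Generation 1: 12 live cells
(generation 1 grid is the final answer)

Answer: ...O......
.OOO......
OO.O......
..........
..........
.O........
..O.......
...OO.....
..........
....O.....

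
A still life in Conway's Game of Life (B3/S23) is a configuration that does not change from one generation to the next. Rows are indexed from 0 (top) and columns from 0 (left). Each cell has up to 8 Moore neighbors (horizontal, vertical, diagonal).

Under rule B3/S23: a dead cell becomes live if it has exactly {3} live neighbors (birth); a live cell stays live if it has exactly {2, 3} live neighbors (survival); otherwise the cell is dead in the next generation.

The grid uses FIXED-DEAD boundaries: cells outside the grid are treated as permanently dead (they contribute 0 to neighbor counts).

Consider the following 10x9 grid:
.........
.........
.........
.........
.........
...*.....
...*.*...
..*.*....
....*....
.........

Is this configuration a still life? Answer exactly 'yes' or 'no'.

Compute generation 1 and compare to generation 0 (given above):
Generation 1:
.........
.........
.........
.........
.........
....*....
..**.....
....**...
...*.....
.........
Cell (5,3) differs: gen0=1 vs gen1=0 -> NOT a still life.

Answer: no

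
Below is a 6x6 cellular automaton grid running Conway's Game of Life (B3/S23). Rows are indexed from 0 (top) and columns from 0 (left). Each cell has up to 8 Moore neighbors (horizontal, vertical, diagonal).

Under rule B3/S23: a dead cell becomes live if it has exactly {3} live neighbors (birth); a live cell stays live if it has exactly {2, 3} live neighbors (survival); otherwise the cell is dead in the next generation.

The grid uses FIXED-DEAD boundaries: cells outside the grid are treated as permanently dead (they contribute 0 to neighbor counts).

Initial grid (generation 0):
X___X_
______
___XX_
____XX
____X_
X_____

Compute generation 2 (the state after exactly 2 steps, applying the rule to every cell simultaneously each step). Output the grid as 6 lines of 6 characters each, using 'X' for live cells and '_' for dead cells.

Answer: ______
___X_X
___X_X
___X__
____XX
______

Derivation:
Simulating step by step:
Generation 0 (given above): 8 live cells
Generation 1: 8 live cells
______
___XX_
___XXX
_____X
____XX
______
Generation 2: 7 live cells
(generation 2 grid is the final answer)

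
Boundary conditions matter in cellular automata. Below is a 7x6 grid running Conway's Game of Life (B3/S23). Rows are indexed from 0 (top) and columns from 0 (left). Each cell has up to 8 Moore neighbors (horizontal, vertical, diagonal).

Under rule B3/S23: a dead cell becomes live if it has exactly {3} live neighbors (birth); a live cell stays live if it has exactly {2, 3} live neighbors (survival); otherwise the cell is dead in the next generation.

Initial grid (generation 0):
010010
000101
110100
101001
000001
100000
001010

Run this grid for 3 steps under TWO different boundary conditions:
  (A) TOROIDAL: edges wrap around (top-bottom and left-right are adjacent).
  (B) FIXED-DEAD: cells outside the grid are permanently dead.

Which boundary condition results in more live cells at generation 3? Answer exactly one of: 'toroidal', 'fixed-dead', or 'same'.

Answer: toroidal

Derivation:
Under TOROIDAL boundary, generation 3:
010101
010001
010001
010101
010001
101101
011101
Population = 20

Under FIXED-DEAD boundary, generation 3:
000000
001110
100000
011110
011000
000000
000000
Population = 10

Comparison: toroidal=20, fixed-dead=10 -> toroidal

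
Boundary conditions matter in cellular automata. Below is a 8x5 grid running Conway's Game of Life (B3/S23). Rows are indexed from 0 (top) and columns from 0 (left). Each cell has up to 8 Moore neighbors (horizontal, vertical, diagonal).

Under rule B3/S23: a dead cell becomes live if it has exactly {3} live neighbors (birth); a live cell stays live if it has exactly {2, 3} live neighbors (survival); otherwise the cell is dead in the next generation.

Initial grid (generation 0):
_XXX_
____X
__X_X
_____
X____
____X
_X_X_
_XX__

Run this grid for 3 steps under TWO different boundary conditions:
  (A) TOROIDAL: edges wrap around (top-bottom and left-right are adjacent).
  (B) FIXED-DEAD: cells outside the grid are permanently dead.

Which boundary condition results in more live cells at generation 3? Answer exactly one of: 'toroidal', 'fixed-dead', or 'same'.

Answer: toroidal

Derivation:
Under TOROIDAL boundary, generation 3:
__X__
XXXXX
X___X
_____
X____
XX___
_X___
_____
Population = 12

Under FIXED-DEAD boundary, generation 3:
___X_
___X_
_____
_____
_____
_____
_XX__
_XX__
Population = 6

Comparison: toroidal=12, fixed-dead=6 -> toroidal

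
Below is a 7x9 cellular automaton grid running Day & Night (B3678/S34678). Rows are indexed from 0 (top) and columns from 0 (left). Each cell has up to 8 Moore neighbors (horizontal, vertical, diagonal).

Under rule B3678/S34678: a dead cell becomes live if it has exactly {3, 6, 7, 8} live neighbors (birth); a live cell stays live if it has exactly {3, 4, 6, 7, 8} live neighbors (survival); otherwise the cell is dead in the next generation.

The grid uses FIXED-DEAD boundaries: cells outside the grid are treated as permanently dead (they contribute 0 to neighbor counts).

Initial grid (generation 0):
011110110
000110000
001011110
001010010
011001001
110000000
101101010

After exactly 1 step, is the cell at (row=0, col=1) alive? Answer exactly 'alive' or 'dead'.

Simulating step by step:
Generation 0 (given above): 27 live cells
Generation 1: 23 live cells
001111000
010101000
000111100
001010011
111100000
100110100
000000000

Cell (0,1) at generation 1: 0 -> dead

Answer: dead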